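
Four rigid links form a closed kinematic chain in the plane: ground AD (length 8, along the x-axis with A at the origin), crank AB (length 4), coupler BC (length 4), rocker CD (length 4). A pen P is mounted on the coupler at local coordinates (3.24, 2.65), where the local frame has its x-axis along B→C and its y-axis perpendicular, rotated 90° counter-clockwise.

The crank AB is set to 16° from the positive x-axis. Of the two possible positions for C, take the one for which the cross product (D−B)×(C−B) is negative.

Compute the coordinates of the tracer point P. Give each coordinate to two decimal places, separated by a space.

A=(0,0), D=(8.00,0)
B = A + 4.00·(cos16°, sin16°) = (3.8450, 1.1025)
|BD| = 4.2987
circle(B,4.00) ∩ circle(D,4.00): a=2.1494, h=3.3735
  candidates: C₊=(6.7878,3.8119) cross=14.502; C₋=(5.0573,-2.7093) cross=-14.502
  mode - wants cross < 0 → take C=(5.0573,-2.7093) (cross=-14.502)
ex = (C−B)/|BC| = (0.3031,-0.9530); ey = (0.9530,0.3031)
P = B + 3.24·ex + 2.65·ey = (7.3523,-1.1820)

7.35 -1.18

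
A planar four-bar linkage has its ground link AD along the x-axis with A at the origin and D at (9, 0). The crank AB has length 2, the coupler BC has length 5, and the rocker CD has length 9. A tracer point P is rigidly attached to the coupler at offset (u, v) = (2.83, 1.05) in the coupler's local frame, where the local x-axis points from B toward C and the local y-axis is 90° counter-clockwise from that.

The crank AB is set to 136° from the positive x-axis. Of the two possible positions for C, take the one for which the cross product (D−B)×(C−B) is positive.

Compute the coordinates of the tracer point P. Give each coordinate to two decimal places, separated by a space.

A=(0,0), D=(9.00,0)
B = A + 2.00·(cos136°, sin136°) = (-1.4387, 1.3893)
|BD| = 10.5307
circle(B,5.00) ∩ circle(D,9.00): a=2.6065, h=4.2669
  candidates: C₊=(1.7079,5.2750) cross=44.933; C₋=(0.5821,-3.1841) cross=-44.933
  mode + wants cross > 0 → take C=(1.7079,5.2750) (cross=44.933)
ex = (C−B)/|BC| = (0.6293,0.7771); ey = (-0.7771,0.6293)
P = B + 2.83·ex + 1.05·ey = (-0.4737,4.2494)

-0.47 4.25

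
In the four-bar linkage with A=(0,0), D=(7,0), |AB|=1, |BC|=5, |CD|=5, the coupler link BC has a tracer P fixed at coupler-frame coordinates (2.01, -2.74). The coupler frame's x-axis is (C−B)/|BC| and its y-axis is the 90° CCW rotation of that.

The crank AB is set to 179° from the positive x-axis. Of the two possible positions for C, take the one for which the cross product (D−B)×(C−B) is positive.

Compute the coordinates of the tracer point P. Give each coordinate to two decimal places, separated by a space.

2.25 -0.98

A=(0,0), D=(7.00,0)
B = A + 1.00·(cos179°, sin179°) = (-0.9998, 0.0175)
|BD| = 7.9999
circle(B,5.00) ∩ circle(D,5.00): a=3.9999, h=3.0001
  candidates: C₊=(3.0066,3.0088) cross=24.000; C₋=(2.9935,-2.9914) cross=-24.000
  mode + wants cross > 0 → take C=(3.0066,3.0088) (cross=24.000)
ex = (C−B)/|BC| = (0.8013,0.5983); ey = (-0.5983,0.8013)
P = B + 2.01·ex + -2.74·ey = (2.2500,-0.9756)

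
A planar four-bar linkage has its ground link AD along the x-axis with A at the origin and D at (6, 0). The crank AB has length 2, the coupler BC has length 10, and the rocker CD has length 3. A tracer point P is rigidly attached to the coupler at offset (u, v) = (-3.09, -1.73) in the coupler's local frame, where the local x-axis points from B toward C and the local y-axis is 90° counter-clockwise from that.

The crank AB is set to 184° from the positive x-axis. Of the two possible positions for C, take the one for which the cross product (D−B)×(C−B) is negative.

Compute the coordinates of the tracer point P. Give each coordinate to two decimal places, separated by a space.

-5.40 -1.11

A=(0,0), D=(6.00,0)
B = A + 2.00·(cos184°, sin184°) = (-1.9951, -0.1395)
|BD| = 7.9963
circle(B,10.00) ∩ circle(D,3.00): a=9.6883, h=2.4774
  candidates: C₊=(7.6484,2.5065) cross=19.810; C₋=(7.7349,-2.4475) cross=-19.810
  mode - wants cross < 0 → take C=(7.7349,-2.4475) (cross=-19.810)
ex = (C−B)/|BC| = (0.9730,-0.2308); ey = (0.2308,0.9730)
P = B + -3.09·ex + -1.73·ey = (-5.4010,-1.1096)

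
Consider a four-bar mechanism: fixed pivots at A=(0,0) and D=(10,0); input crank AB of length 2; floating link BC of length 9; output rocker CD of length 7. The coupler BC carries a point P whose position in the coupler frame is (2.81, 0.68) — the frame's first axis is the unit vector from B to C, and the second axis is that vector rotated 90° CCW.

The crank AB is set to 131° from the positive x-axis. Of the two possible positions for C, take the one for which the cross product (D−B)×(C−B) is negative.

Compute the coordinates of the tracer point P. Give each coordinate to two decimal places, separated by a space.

A=(0,0), D=(10.00,0)
B = A + 2.00·(cos131°, sin131°) = (-1.3121, 1.5094)
|BD| = 11.4124
circle(B,9.00) ∩ circle(D,7.00): a=7.1082, h=5.5203
  candidates: C₊=(6.4637,6.0411) cross=63.000; C₋=(5.0035,-4.9025) cross=-63.000
  mode - wants cross < 0 → take C=(5.0035,-4.9025) (cross=-63.000)
ex = (C−B)/|BC| = (0.7017,-0.7124); ey = (0.7124,0.7017)
P = B + 2.81·ex + 0.68·ey = (1.1442,-0.0154)

1.14 -0.02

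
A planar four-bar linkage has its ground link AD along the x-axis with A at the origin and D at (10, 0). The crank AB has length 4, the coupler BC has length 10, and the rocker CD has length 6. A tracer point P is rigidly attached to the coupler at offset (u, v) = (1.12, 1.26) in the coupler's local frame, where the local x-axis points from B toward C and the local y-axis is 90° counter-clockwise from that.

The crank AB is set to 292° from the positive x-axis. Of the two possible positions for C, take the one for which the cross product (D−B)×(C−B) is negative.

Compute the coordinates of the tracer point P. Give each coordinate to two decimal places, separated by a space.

A=(0,0), D=(10.00,0)
B = A + 4.00·(cos292°, sin292°) = (1.4984, -3.7087)
|BD| = 9.2753
circle(B,10.00) ∩ circle(D,6.00): a=8.0877, h=5.8813
  candidates: C₊=(6.5598,4.9158) cross=54.551; C₋=(11.2631,-5.8655) cross=-54.551
  mode - wants cross < 0 → take C=(11.2631,-5.8655) (cross=-54.551)
ex = (C−B)/|BC| = (0.9765,-0.2157); ey = (0.2157,0.9765)
P = B + 1.12·ex + 1.26·ey = (2.8638,-2.7200)

2.86 -2.72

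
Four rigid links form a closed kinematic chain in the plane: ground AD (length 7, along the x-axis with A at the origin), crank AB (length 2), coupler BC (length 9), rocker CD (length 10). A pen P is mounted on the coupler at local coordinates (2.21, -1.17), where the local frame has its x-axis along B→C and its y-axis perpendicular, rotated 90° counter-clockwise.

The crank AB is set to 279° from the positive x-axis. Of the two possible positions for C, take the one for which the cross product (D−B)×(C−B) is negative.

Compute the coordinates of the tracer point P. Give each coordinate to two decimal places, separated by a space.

0.41 -4.47

A=(0,0), D=(7.00,0)
B = A + 2.00·(cos279°, sin279°) = (0.3129, -1.9754)
|BD| = 6.9728
circle(B,9.00) ∩ circle(D,10.00): a=2.1240, h=8.7458
  candidates: C₊=(-0.1278,7.0138) cross=60.983; C₋=(4.8275,-9.7612) cross=-60.983
  mode - wants cross < 0 → take C=(4.8275,-9.7612) (cross=-60.983)
ex = (C−B)/|BC| = (0.5016,-0.8651); ey = (0.8651,0.5016)
P = B + 2.21·ex + -1.17·ey = (0.4093,-4.4741)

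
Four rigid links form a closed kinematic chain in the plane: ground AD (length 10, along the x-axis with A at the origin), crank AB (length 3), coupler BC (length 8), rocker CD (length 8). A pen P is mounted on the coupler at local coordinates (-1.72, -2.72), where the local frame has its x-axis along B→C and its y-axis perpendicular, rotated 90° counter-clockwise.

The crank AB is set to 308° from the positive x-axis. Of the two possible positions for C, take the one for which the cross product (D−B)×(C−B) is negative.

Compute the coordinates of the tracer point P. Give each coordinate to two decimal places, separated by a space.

A=(0,0), D=(10.00,0)
B = A + 3.00·(cos308°, sin308°) = (1.8470, -2.3640)
|BD| = 8.4888
circle(B,8.00) ∩ circle(D,8.00): a=4.2444, h=6.7812
  candidates: C₊=(4.0350,5.3309) cross=57.565; C₋=(7.8120,-7.6950) cross=-57.565
  mode - wants cross < 0 → take C=(7.8120,-7.6950) (cross=-57.565)
ex = (C−B)/|BC| = (0.7456,-0.6664); ey = (0.6664,0.7456)
P = B + -1.72·ex + -2.72·ey = (-1.2480,-3.2460)

-1.25 -3.25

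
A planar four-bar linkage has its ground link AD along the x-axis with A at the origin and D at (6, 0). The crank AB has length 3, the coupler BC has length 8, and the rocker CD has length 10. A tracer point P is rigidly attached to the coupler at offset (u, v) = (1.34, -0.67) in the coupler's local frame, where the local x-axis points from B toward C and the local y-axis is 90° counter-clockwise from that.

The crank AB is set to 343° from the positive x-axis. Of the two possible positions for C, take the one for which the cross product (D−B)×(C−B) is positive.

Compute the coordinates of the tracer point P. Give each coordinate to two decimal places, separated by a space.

A=(0,0), D=(6.00,0)
B = A + 3.00·(cos343°, sin343°) = (2.8689, -0.8771)
|BD| = 3.2516
circle(B,8.00) ∩ circle(D,10.00): a=-3.9099, h=6.9795
  candidates: C₊=(-2.7787,4.7889) cross=22.695; C₋=(0.9866,-8.6525) cross=-22.695
  mode + wants cross > 0 → take C=(-2.7787,4.7889) (cross=22.695)
ex = (C−B)/|BC| = (-0.7060,0.7083); ey = (-0.7083,-0.7060)
P = B + 1.34·ex + -0.67·ey = (2.3975,0.5449)

2.40 0.54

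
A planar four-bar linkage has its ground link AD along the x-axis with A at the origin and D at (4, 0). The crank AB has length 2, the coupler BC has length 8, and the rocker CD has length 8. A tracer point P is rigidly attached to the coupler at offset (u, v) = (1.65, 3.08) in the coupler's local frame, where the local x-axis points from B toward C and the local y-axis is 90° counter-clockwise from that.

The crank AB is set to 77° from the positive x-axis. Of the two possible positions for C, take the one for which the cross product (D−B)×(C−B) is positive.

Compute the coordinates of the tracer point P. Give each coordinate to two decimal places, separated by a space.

A=(0,0), D=(4.00,0)
B = A + 2.00·(cos77°, sin77°) = (0.4499, 1.9487)
|BD| = 4.0498
circle(B,8.00) ∩ circle(D,8.00): a=2.0249, h=7.7395
  candidates: C₊=(5.9492,7.7589) cross=31.343; C₋=(-1.4993,-5.8102) cross=-31.343
  mode + wants cross > 0 → take C=(5.9492,7.7589) (cross=31.343)
ex = (C−B)/|BC| = (0.6874,0.7263); ey = (-0.7263,0.6874)
P = B + 1.65·ex + 3.08·ey = (-0.6528,5.2643)

-0.65 5.26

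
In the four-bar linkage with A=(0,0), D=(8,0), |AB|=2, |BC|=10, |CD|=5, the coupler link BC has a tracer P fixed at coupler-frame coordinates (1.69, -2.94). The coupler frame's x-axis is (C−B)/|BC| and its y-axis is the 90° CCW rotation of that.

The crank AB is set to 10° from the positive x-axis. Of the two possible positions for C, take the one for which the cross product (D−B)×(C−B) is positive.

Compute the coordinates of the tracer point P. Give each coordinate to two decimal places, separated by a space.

A=(0,0), D=(8.00,0)
B = A + 2.00·(cos10°, sin10°) = (1.9696, 0.3473)
|BD| = 6.0404
circle(B,10.00) ∩ circle(D,5.00): a=9.2284, h=3.8518
  candidates: C₊=(11.4042,3.6621) cross=23.266; C₋=(10.9613,-4.0287) cross=-23.266
  mode + wants cross > 0 → take C=(11.4042,3.6621) (cross=23.266)
ex = (C−B)/|BC| = (0.9435,0.3315); ey = (-0.3315,0.9435)
P = B + 1.69·ex + -2.94·ey = (4.5386,-1.8663)

4.54 -1.87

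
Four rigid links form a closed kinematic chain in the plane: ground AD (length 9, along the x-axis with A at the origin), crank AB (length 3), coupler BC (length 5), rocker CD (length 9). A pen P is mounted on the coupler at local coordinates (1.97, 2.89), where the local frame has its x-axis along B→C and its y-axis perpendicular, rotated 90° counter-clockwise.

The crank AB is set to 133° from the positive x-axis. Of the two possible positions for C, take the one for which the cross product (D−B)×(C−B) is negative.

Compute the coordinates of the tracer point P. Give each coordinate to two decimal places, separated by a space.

A=(0,0), D=(9.00,0)
B = A + 3.00·(cos133°, sin133°) = (-2.0460, 2.1941)
|BD| = 11.2618
circle(B,5.00) ∩ circle(D,9.00): a=3.1446, h=3.8873
  candidates: C₊=(1.7957,5.3943) cross=43.778; C₋=(0.2810,-2.2314) cross=-43.778
  mode - wants cross < 0 → take C=(0.2810,-2.2314) (cross=-43.778)
ex = (C−B)/|BC| = (0.4654,-0.8851); ey = (0.8851,0.4654)
P = B + 1.97·ex + 2.89·ey = (1.4288,1.7954)

1.43 1.80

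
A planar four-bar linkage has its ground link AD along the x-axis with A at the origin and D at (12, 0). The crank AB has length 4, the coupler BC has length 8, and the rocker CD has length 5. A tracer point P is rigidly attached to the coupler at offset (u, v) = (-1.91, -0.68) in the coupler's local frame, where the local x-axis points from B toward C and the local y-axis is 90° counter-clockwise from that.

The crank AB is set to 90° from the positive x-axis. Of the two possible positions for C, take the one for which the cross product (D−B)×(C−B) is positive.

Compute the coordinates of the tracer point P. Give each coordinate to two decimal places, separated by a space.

A=(0,0), D=(12.00,0)
B = A + 4.00·(cos90°, sin90°) = (0.0000, 4.0000)
|BD| = 12.6491
circle(B,8.00) ∩ circle(D,5.00): a=7.8662, h=1.4572
  candidates: C₊=(7.9233,2.8949) cross=18.432; C₋=(7.0017,0.1301) cross=-18.432
  mode + wants cross > 0 → take C=(7.9233,2.8949) (cross=18.432)
ex = (C−B)/|BC| = (0.9904,-0.1381); ey = (0.1381,0.9904)
P = B + -1.91·ex + -0.68·ey = (-1.9856,3.5904)

-1.99 3.59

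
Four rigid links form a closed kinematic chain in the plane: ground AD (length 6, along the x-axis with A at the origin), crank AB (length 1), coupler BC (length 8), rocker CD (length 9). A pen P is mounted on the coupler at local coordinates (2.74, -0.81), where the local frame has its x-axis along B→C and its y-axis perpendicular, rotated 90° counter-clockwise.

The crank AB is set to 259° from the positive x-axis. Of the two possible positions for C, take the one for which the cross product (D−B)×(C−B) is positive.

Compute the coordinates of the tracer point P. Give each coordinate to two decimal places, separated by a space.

0.80 1.70

A=(0,0), D=(6.00,0)
B = A + 1.00·(cos259°, sin259°) = (-0.1908, -0.9816)
|BD| = 6.2682
circle(B,8.00) ∩ circle(D,9.00): a=1.7780, h=7.7999
  candidates: C₊=(0.3438,7.0005) cross=48.891; C₋=(2.7868,-8.4069) cross=-48.891
  mode + wants cross > 0 → take C=(0.3438,7.0005) (cross=48.891)
ex = (C−B)/|BC| = (0.0668,0.9978); ey = (-0.9978,0.0668)
P = B + 2.74·ex + -0.81·ey = (0.8005,1.6981)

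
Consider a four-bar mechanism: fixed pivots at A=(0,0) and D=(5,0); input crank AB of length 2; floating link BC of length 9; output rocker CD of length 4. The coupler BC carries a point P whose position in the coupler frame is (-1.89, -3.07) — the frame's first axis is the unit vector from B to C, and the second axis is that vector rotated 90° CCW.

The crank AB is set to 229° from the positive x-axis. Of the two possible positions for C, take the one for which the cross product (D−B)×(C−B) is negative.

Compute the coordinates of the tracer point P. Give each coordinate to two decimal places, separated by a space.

-3.71 -4.20

A=(0,0), D=(5.00,0)
B = A + 2.00·(cos229°, sin229°) = (-1.3121, -1.5094)
|BD| = 6.4901
circle(B,9.00) ∩ circle(D,4.00): a=8.2527, h=3.5907
  candidates: C₊=(5.8792,3.9022) cross=23.304; C₋=(7.5494,-3.0823) cross=-23.304
  mode - wants cross < 0 → take C=(7.5494,-3.0823) (cross=-23.304)
ex = (C−B)/|BC| = (0.9846,-0.1748); ey = (0.1748,0.9846)
P = B + -1.89·ex + -3.07·ey = (-3.7096,-4.2019)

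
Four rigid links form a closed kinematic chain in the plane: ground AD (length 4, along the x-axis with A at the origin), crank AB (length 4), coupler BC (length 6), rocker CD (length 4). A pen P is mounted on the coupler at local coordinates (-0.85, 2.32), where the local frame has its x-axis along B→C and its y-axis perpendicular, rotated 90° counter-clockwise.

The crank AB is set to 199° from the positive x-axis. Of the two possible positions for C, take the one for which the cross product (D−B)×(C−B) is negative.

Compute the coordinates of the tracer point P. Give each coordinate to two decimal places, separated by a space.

A=(0,0), D=(4.00,0)
B = A + 4.00·(cos199°, sin199°) = (-3.7821, -1.3023)
|BD| = 7.8903
circle(B,6.00) ∩ circle(D,4.00): a=5.2125, h=2.9715
  candidates: C₊=(0.8685,2.4888) cross=23.446; C₋=(1.8494,-3.3727) cross=-23.446
  mode - wants cross < 0 → take C=(1.8494,-3.3727) (cross=-23.446)
ex = (C−B)/|BC| = (0.9386,-0.3451); ey = (0.3451,0.9386)
P = B + -0.85·ex + 2.32·ey = (-3.7793,1.1685)

-3.78 1.17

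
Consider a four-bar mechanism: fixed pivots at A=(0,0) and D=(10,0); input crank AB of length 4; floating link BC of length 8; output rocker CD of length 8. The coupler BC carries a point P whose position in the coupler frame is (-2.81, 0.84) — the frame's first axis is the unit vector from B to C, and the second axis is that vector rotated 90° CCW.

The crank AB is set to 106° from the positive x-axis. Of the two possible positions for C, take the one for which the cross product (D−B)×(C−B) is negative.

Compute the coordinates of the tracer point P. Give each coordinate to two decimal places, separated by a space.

-1.69 6.72

A=(0,0), D=(10.00,0)
B = A + 4.00·(cos106°, sin106°) = (-1.1025, 3.8450)
|BD| = 11.7495
circle(B,8.00) ∩ circle(D,8.00): a=5.8748, h=5.4302
  candidates: C₊=(6.2258,7.0537) cross=63.802; C₋=(2.6717,-3.2087) cross=-63.802
  mode - wants cross < 0 → take C=(2.6717,-3.2087) (cross=-63.802)
ex = (C−B)/|BC| = (0.4718,-0.8817); ey = (0.8817,0.4718)
P = B + -2.81·ex + 0.84·ey = (-1.6876,6.7190)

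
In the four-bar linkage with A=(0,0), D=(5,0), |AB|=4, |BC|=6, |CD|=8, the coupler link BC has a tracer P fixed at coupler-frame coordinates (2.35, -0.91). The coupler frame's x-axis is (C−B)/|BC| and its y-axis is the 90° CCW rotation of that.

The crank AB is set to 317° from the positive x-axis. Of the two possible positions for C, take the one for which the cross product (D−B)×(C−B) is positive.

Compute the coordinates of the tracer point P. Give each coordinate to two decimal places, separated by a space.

A=(0,0), D=(5.00,0)
B = A + 4.00·(cos317°, sin317°) = (2.9254, -2.7280)
|BD| = 3.4272
circle(B,6.00) ∩ circle(D,8.00): a=-2.3713, h=5.5115
  candidates: C₊=(-2.8971,-1.2793) cross=18.889; C₋=(5.8770,-7.9518) cross=-18.889
  mode + wants cross > 0 → take C=(-2.8971,-1.2793) (cross=18.889)
ex = (C−B)/|BC| = (-0.9704,0.2415); ey = (-0.2415,-0.9704)
P = B + 2.35·ex + -0.91·ey = (0.8647,-1.2775)

0.86 -1.28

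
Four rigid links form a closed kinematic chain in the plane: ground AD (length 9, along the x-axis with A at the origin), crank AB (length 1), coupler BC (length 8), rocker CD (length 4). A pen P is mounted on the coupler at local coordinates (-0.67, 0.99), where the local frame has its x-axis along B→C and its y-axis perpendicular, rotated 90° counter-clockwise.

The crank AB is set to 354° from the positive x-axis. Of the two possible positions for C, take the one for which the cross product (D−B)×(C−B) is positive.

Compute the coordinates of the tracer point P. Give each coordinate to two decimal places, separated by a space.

A=(0,0), D=(9.00,0)
B = A + 1.00·(cos354°, sin354°) = (0.9945, -0.1045)
|BD| = 8.0062
circle(B,8.00) ∩ circle(D,4.00): a=7.0008, h=3.8716
  candidates: C₊=(7.9441,3.8581) cross=30.997; C₋=(8.0452,-3.8844) cross=-30.997
  mode + wants cross > 0 → take C=(7.9441,3.8581) (cross=30.997)
ex = (C−B)/|BC| = (0.8687,0.4953); ey = (-0.4953,0.8687)
P = B + -0.67·ex + 0.99·ey = (-0.0779,0.4236)

-0.08 0.42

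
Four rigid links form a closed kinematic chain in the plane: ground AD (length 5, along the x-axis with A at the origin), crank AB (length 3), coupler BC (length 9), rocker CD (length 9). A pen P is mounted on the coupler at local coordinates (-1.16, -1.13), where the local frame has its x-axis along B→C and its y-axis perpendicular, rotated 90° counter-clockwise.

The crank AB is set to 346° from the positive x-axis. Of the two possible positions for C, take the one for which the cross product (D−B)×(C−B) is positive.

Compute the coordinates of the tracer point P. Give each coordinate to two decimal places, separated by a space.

4.26 -1.62

A=(0,0), D=(5.00,0)
B = A + 3.00·(cos346°, sin346°) = (2.9109, -0.7258)
|BD| = 2.2116
circle(B,9.00) ∩ circle(D,9.00): a=1.1058, h=8.9318
  candidates: C₊=(1.0243,8.0743) cross=19.753; C₋=(6.8865,-8.8001) cross=-19.753
  mode + wants cross > 0 → take C=(1.0243,8.0743) (cross=19.753)
ex = (C−B)/|BC| = (-0.2096,0.9778); ey = (-0.9778,-0.2096)
P = B + -1.16·ex + -1.13·ey = (4.2589,-1.6231)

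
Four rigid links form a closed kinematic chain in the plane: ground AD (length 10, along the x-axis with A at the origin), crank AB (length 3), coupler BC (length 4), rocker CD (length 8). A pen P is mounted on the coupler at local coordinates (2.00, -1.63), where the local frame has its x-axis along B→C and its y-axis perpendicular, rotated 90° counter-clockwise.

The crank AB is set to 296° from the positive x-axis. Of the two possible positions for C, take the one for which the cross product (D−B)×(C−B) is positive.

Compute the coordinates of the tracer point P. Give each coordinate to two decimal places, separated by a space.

A=(0,0), D=(10.00,0)
B = A + 3.00·(cos296°, sin296°) = (1.3151, -2.6964)
|BD| = 9.0938
circle(B,4.00) ∩ circle(D,8.00): a=1.9078, h=3.5157
  candidates: C₊=(2.0946,1.2269) cross=31.972; C₋=(4.1795,-5.4884) cross=-31.972
  mode + wants cross > 0 → take C=(2.0946,1.2269) (cross=31.972)
ex = (C−B)/|BC| = (0.1949,0.9808); ey = (-0.9808,0.1949)
P = B + 2.00·ex + -1.63·ey = (3.3036,-1.0524)

3.30 -1.05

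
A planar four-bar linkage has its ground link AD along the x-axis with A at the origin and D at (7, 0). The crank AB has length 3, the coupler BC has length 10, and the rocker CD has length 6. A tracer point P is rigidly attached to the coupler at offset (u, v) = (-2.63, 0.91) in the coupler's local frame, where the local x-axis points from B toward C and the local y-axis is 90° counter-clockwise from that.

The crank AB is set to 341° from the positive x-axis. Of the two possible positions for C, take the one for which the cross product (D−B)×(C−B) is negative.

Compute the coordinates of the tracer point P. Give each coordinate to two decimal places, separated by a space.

A=(0,0), D=(7.00,0)
B = A + 3.00·(cos341°, sin341°) = (2.8366, -0.9767)
|BD| = 4.2765
circle(B,10.00) ∩ circle(D,6.00): a=9.6210, h=2.7268
  candidates: C₊=(11.5805,3.8754) cross=11.661; C₋=(12.8261,-1.4341) cross=-11.661
  mode - wants cross < 0 → take C=(12.8261,-1.4341) (cross=-11.661)
ex = (C−B)/|BC| = (0.9990,-0.0457); ey = (0.0457,0.9990)
P = B + -2.63·ex + 0.91·ey = (0.2509,0.0526)

0.25 0.05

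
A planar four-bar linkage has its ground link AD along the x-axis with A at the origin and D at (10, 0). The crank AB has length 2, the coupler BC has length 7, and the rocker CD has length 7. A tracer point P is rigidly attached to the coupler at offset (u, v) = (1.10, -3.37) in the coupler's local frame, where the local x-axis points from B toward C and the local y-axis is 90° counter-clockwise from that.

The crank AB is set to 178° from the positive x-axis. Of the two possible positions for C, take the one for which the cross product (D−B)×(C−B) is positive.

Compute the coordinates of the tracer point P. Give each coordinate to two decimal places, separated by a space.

0.67 -2.27

A=(0,0), D=(10.00,0)
B = A + 2.00·(cos178°, sin178°) = (-1.9988, 0.0698)
|BD| = 11.9990
circle(B,7.00) ∩ circle(D,7.00): a=5.9995, h=3.6064
  candidates: C₊=(4.0216,3.6412) cross=43.273; C₋=(3.9796,-3.5714) cross=-43.273
  mode + wants cross > 0 → take C=(4.0216,3.6412) (cross=43.273)
ex = (C−B)/|BC| = (0.8601,0.5102); ey = (-0.5102,0.8601)
P = B + 1.10·ex + -3.37·ey = (0.6667,-2.2674)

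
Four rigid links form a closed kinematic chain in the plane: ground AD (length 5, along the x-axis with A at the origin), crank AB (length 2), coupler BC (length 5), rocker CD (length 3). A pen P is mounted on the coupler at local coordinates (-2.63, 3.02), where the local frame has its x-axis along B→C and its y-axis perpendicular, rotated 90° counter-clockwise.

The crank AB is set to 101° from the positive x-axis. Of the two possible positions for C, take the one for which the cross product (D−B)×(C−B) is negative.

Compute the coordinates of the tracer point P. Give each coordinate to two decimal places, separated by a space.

0.35 5.90

A=(0,0), D=(5.00,0)
B = A + 2.00·(cos101°, sin101°) = (-0.3816, 1.9633)
|BD| = 5.7285
circle(B,5.00) ∩ circle(D,3.00): a=4.2608, h=2.6164
  candidates: C₊=(4.5178,2.9610) cross=14.988; C₋=(2.7244,-1.9550) cross=-14.988
  mode - wants cross < 0 → take C=(2.7244,-1.9550) (cross=-14.988)
ex = (C−B)/|BC| = (0.6212,-0.7836); ey = (0.7836,0.6212)
P = B + -2.63·ex + 3.02·ey = (0.3512,5.9003)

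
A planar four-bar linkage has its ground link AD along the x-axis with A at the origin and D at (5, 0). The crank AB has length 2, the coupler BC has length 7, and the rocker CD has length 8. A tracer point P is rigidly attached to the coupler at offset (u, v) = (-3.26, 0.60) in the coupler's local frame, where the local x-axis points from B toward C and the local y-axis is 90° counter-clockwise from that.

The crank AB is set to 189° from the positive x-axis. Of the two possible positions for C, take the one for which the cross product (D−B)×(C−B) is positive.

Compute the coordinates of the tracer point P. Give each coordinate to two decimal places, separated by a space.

A=(0,0), D=(5.00,0)
B = A + 2.00·(cos189°, sin189°) = (-1.9754, -0.3129)
|BD| = 6.9824
circle(B,7.00) ∩ circle(D,8.00): a=2.4171, h=6.5695
  candidates: C₊=(0.1449,6.3583) cross=45.871; C₋=(0.7336,-6.7674) cross=-45.871
  mode + wants cross > 0 → take C=(0.1449,6.3583) (cross=45.871)
ex = (C−B)/|BC| = (0.3029,0.9530); ey = (-0.9530,0.3029)
P = B + -3.26·ex + 0.60·ey = (-3.5346,-3.2380)

-3.53 -3.24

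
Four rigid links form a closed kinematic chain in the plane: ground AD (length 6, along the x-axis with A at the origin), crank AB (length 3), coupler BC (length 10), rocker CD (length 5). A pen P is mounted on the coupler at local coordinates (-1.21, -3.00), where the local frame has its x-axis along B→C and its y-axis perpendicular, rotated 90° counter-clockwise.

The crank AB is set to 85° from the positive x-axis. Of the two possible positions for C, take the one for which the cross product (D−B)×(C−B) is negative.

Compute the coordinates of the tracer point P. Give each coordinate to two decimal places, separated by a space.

A=(0,0), D=(6.00,0)
B = A + 3.00·(cos85°, sin85°) = (0.2615, 2.9886)
|BD| = 6.4701
circle(B,10.00) ∩ circle(D,5.00): a=9.0309, h=4.2944
  candidates: C₊=(10.2549,2.6260) cross=27.786; C₋=(6.2876,-4.9917) cross=-27.786
  mode - wants cross < 0 → take C=(6.2876,-4.9917) (cross=-27.786)
ex = (C−B)/|BC| = (0.6026,-0.7980); ey = (0.7980,0.6026)
P = B + -1.21·ex + -3.00·ey = (-2.8618,2.1463)

-2.86 2.15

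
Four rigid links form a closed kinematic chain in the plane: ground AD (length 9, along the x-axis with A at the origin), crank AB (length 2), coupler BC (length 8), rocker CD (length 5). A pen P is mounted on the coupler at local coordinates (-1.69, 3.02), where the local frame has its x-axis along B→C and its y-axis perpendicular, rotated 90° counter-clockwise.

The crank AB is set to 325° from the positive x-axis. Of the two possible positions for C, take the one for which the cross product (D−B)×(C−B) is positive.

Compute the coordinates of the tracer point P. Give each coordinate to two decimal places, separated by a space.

A=(0,0), D=(9.00,0)
B = A + 2.00·(cos325°, sin325°) = (1.6383, -1.1472)
|BD| = 7.4505
circle(B,8.00) ∩ circle(D,5.00): a=6.3425, h=4.8757
  candidates: C₊=(7.1545,4.6469) cross=36.326; C₋=(8.6559,-4.9881) cross=-36.326
  mode + wants cross > 0 → take C=(7.1545,4.6469) (cross=36.326)
ex = (C−B)/|BC| = (0.6895,0.7243); ey = (-0.7243,0.6895)
P = B + -1.69·ex + 3.02·ey = (-1.7143,-0.2888)

-1.71 -0.29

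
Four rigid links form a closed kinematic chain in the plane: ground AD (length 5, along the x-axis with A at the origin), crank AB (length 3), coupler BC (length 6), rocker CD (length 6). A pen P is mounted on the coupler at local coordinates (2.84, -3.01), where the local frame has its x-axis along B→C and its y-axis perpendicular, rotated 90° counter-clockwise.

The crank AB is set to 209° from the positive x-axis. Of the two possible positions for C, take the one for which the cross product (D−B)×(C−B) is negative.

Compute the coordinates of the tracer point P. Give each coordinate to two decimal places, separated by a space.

-2.30 -5.58

A=(0,0), D=(5.00,0)
B = A + 3.00·(cos209°, sin209°) = (-2.6239, -1.4544)
|BD| = 7.7614
circle(B,6.00) ∩ circle(D,6.00): a=3.8807, h=4.5761
  candidates: C₊=(0.3305,3.7678) cross=35.516; C₋=(2.0456,-5.2222) cross=-35.516
  mode - wants cross < 0 → take C=(2.0456,-5.2222) (cross=-35.516)
ex = (C−B)/|BC| = (0.7782,-0.6280); ey = (0.6280,0.7782)
P = B + 2.84·ex + -3.01·ey = (-2.3038,-5.5804)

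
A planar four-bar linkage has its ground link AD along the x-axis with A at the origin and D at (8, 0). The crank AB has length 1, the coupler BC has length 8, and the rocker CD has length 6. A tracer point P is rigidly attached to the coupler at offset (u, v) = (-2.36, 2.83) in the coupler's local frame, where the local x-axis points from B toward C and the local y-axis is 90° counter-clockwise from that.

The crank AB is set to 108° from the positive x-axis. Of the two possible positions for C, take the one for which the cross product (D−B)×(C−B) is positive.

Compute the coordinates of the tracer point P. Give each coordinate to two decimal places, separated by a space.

A=(0,0), D=(8.00,0)
B = A + 1.00·(cos108°, sin108°) = (-0.3090, 0.9511)
|BD| = 8.3633
circle(B,8.00) ∩ circle(D,6.00): a=5.8556, h=5.4508
  candidates: C₊=(6.1285,5.7007) cross=45.587; C₋=(4.8888,-5.1303) cross=-45.587
  mode + wants cross > 0 → take C=(6.1285,5.7007) (cross=45.587)
ex = (C−B)/|BC| = (0.8047,0.5937); ey = (-0.5937,0.8047)
P = B + -2.36·ex + 2.83·ey = (-3.8882,1.8272)

-3.89 1.83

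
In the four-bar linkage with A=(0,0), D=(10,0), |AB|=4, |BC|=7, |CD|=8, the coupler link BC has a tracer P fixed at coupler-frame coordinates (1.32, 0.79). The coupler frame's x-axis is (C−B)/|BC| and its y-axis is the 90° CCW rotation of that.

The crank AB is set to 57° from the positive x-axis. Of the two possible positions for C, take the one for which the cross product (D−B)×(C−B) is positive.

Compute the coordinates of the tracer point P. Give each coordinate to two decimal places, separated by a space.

A=(0,0), D=(10.00,0)
B = A + 4.00·(cos57°, sin57°) = (2.1786, 3.3547)
|BD| = 8.5105
circle(B,7.00) ∩ circle(D,8.00): a=3.3740, h=6.1332
  candidates: C₊=(7.6970,7.6613) cross=52.197; C₋=(2.8618,-3.6119) cross=-52.197
  mode + wants cross > 0 → take C=(7.6970,7.6613) (cross=52.197)
ex = (C−B)/|BC| = (0.7883,0.6152); ey = (-0.6152,0.7883)
P = B + 1.32·ex + 0.79·ey = (2.7331,4.7896)

2.73 4.79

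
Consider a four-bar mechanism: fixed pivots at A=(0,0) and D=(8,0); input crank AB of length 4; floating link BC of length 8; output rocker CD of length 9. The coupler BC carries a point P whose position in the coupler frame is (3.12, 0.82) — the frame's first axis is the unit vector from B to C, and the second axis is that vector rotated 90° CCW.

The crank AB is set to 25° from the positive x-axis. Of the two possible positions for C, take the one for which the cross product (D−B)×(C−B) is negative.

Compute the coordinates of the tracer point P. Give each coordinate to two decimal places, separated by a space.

A=(0,0), D=(8.00,0)
B = A + 4.00·(cos25°, sin25°) = (3.6252, 1.6905)
|BD| = 4.6900
circle(B,8.00) ∩ circle(D,9.00): a=0.5327, h=7.9822
  candidates: C₊=(6.9992,8.9442) cross=37.437; C₋=(1.2450,-5.9472) cross=-37.437
  mode - wants cross < 0 → take C=(1.2450,-5.9472) (cross=-37.437)
ex = (C−B)/|BC| = (-0.2975,-0.9547); ey = (0.9547,-0.2975)
P = B + 3.12·ex + 0.82·ey = (3.4798,-1.5322)

3.48 -1.53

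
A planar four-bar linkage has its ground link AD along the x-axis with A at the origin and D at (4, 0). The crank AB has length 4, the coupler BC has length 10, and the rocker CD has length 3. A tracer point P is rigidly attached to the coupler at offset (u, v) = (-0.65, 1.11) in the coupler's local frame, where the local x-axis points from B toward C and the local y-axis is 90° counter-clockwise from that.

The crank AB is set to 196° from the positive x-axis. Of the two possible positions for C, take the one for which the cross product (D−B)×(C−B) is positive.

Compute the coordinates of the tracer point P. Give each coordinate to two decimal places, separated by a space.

-4.86 -0.32

A=(0,0), D=(4.00,0)
B = A + 4.00·(cos196°, sin196°) = (-3.8450, -1.1025)
|BD| = 7.9221
circle(B,10.00) ∩ circle(D,3.00): a=9.7045, h=2.4132
  candidates: C₊=(5.4291,2.6377) cross=19.117; C₋=(6.1008,-2.1416) cross=-19.117
  mode + wants cross > 0 → take C=(5.4291,2.6377) (cross=19.117)
ex = (C−B)/|BC| = (0.9274,0.3740); ey = (-0.3740,0.9274)
P = B + -0.65·ex + 1.11·ey = (-4.8630,-0.3162)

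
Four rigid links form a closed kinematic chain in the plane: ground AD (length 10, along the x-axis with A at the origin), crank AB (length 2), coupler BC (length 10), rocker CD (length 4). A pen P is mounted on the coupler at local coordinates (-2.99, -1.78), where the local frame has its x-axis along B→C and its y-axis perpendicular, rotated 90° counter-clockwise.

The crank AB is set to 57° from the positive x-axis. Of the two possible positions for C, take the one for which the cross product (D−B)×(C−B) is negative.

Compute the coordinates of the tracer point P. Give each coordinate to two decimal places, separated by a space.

-2.38 1.89

A=(0,0), D=(10.00,0)
B = A + 2.00·(cos57°, sin57°) = (1.0893, 1.6773)
|BD| = 9.0672
circle(B,10.00) ∩ circle(D,4.00): a=9.1657, h=3.9988
  candidates: C₊=(10.8365,3.9116) cross=36.258; C₋=(9.3570,-3.9480) cross=-36.258
  mode - wants cross < 0 → take C=(9.3570,-3.9480) (cross=-36.258)
ex = (C−B)/|BC| = (0.8268,-0.5625); ey = (0.5625,0.8268)
P = B + -2.99·ex + -1.78·ey = (-2.3841,1.8877)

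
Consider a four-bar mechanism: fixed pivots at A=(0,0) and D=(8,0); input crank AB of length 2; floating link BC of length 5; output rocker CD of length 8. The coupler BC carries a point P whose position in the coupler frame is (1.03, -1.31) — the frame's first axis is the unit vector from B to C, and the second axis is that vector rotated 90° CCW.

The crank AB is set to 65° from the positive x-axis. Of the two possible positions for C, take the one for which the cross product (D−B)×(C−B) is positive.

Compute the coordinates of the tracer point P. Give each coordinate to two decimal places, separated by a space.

2.48 2.15

A=(0,0), D=(8.00,0)
B = A + 2.00·(cos65°, sin65°) = (0.8452, 1.8126)
|BD| = 7.3808
circle(B,5.00) ∩ circle(D,8.00): a=1.0484, h=4.8888
  candidates: C₊=(3.0622,6.2943) cross=36.084; C₋=(0.6609,-3.1840) cross=-36.084
  mode + wants cross > 0 → take C=(3.0622,6.2943) (cross=36.084)
ex = (C−B)/|BC| = (0.4434,0.8963); ey = (-0.8963,0.4434)
P = B + 1.03·ex + -1.31·ey = (2.4761,2.1550)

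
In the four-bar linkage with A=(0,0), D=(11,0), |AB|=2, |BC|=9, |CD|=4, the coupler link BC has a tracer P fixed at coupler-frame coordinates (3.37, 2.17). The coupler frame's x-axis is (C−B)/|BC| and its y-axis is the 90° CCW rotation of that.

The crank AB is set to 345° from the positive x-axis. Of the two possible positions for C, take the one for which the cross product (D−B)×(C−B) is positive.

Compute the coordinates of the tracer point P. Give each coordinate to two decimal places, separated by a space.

3.84 3.01

A=(0,0), D=(11.00,0)
B = A + 2.00·(cos345°, sin345°) = (1.9319, -0.5176)
|BD| = 9.0829
circle(B,9.00) ∩ circle(D,4.00): a=8.1196, h=3.8823
  candidates: C₊=(9.8170,3.8211) cross=35.262; C₋=(10.2595,-3.9309) cross=-35.262
  mode + wants cross > 0 → take C=(9.8170,3.8211) (cross=35.262)
ex = (C−B)/|BC| = (0.8761,0.4821); ey = (-0.4821,0.8761)
P = B + 3.37·ex + 2.17·ey = (3.8383,3.0082)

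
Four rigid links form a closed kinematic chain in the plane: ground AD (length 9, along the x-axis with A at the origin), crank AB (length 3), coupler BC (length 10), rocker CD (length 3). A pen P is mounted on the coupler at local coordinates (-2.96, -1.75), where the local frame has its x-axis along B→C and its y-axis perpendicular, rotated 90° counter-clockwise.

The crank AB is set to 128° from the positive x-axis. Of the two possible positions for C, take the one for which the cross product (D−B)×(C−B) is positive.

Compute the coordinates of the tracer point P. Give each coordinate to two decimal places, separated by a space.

-4.71 0.47

A=(0,0), D=(9.00,0)
B = A + 3.00·(cos128°, sin128°) = (-1.8470, 2.3640)
|BD| = 11.1016
circle(B,10.00) ∩ circle(D,3.00): a=9.6493, h=2.6250
  candidates: C₊=(8.1400,2.8741) cross=29.142; C₋=(7.0220,-2.2556) cross=-29.142
  mode + wants cross > 0 → take C=(8.1400,2.8741) (cross=29.142)
ex = (C−B)/|BC| = (0.9987,0.0510); ey = (-0.0510,0.9987)
P = B + -2.96·ex + -1.75·ey = (-4.7139,0.4653)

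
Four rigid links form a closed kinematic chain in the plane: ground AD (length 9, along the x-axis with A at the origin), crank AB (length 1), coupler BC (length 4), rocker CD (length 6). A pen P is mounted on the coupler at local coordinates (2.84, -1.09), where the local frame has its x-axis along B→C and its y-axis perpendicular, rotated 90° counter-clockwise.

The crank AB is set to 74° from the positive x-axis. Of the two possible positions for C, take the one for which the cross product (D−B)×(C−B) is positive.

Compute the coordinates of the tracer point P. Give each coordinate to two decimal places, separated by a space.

3.29 1.41

A=(0,0), D=(9.00,0)
B = A + 1.00·(cos74°, sin74°) = (0.2756, 0.9613)
|BD| = 8.7772
circle(B,4.00) ∩ circle(D,6.00): a=3.2493, h=2.3329
  candidates: C₊=(3.7608,2.9243) cross=20.476; C₋=(3.2499,-1.7134) cross=-20.476
  mode + wants cross > 0 → take C=(3.7608,2.9243) (cross=20.476)
ex = (C−B)/|BC| = (0.8713,0.4907); ey = (-0.4907,0.8713)
P = B + 2.84·ex + -1.09·ey = (3.2850,1.4053)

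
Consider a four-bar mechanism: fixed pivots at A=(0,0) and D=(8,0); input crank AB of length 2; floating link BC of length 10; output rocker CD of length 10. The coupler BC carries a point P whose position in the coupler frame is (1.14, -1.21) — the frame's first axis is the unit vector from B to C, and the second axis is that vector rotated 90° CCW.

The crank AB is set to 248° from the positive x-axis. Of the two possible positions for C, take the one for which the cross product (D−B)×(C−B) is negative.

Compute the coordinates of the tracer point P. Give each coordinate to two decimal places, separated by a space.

A=(0,0), D=(8.00,0)
B = A + 2.00·(cos248°, sin248°) = (-0.7492, -1.8544)
|BD| = 8.9436
circle(B,10.00) ∩ circle(D,10.00): a=4.4718, h=8.9444
  candidates: C₊=(1.7708,7.8229) cross=79.995; C₋=(5.4799,-9.6773) cross=-79.995
  mode - wants cross < 0 → take C=(5.4799,-9.6773) (cross=-79.995)
ex = (C−B)/|BC| = (0.6229,-0.7823); ey = (0.7823,0.6229)
P = B + 1.14·ex + -1.21·ey = (-0.9857,-3.4999)

-0.99 -3.50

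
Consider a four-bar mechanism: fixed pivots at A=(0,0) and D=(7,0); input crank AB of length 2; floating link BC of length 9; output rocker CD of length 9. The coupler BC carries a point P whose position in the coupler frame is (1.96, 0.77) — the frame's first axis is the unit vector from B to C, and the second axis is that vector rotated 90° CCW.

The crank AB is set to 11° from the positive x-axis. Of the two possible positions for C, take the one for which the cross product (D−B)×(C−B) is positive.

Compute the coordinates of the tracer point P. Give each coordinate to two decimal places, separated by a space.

A=(0,0), D=(7.00,0)
B = A + 2.00·(cos11°, sin11°) = (1.9633, 0.3816)
|BD| = 5.0512
circle(B,9.00) ∩ circle(D,9.00): a=2.5256, h=8.6384
  candidates: C₊=(5.1343,8.8045) cross=43.634; C₋=(3.8290,-8.4229) cross=-43.634
  mode + wants cross > 0 → take C=(5.1343,8.8045) (cross=43.634)
ex = (C−B)/|BC| = (0.3523,0.9359); ey = (-0.9359,0.3523)
P = B + 1.96·ex + 0.77·ey = (1.9332,2.4872)

1.93 2.49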